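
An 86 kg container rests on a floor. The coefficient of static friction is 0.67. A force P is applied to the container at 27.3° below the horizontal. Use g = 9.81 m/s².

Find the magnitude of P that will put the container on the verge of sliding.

N = m g + P sin α (the push presses the container into the floor).
At impending slip, P cos α = μ_s N = μ_s (m g + P sin α).
Solving: P (cos α − μ_s sin α) = μ_s m g → P = 0.67×844/(cos 27.3° − 0.67 sin 27.3°) = 565/0.5813 = 972 N.

P ≈ 972 N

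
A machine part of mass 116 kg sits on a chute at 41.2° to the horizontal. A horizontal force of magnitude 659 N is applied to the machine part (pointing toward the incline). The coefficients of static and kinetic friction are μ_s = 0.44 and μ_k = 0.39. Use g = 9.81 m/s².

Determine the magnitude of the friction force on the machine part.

Resolve perpendicular to the incline: N = m g cos θ + P sin θ = 116×9.81×cos 41.2° + 659×sin 41.2° = 1290 N.
Parallel to the incline: P cos θ − m g sin θ = 495.8 − 749.6 = -253.7 N; the friction needed to balance this is 253.7 N acting up the slope.
The limit of static friction is μ_s N = 567.7 N.
|f_req| = 253.7 ≤ 567.7 N → the machine part is in equilibrium; friction equals the required value.

f ≈ 254 N (up the incline)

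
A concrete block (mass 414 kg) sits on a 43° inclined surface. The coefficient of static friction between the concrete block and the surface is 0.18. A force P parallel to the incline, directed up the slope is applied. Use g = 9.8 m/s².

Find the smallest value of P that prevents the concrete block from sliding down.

P_min ≈ 2230 N

The concrete block tends to slide down (tan θ > μ_s), so at the point of impending slip friction acts up-slope at its limit: f = μ_s N.
P is parallel to the surface, so N = m g cos θ = 2970 N.
Along the incline: P + μ_s N = m g sin θ, so P = 2770 − 0.18×2970 = 2230 N.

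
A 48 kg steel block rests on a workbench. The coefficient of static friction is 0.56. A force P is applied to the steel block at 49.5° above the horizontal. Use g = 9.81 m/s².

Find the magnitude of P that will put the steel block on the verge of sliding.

N = m g − P sin α (the pull lifts the steel block).
At impending slip, P cos α = μ_s N = μ_s (m g − P sin α).
Solving: P (cos α + μ_s sin α) = μ_s m g → P = 0.56×471/(cos 49.5° + 0.56 sin 49.5°) = 264/1.075 = 245 N.

P ≈ 245 N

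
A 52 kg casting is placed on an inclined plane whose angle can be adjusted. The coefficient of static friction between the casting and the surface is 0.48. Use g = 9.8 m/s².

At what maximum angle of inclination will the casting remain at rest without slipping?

At the slip threshold, m g sin θ = μ_s · m g cos θ, so tan θ = μ_s.
θ_max = arctan(0.48) = 25.6°.

θ_max ≈ 25.6°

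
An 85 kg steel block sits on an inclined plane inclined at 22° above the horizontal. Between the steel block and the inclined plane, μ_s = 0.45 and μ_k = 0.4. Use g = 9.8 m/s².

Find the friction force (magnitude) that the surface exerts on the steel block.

Normal force: N = m g cos θ = 85 × 9.8 × cos 22° = 772.3 N.
For equilibrium along the incline, friction must balance the weight component: f = m g sin θ = 312 N up the slope.
The static-friction ceiling is μ_s N = 0.45 × 772.3 = 347.6 N.
Since |312| ≤ 347.6 N, the steel block remains in static equilibrium and friction takes exactly the required value.

f ≈ 312 N (up the incline)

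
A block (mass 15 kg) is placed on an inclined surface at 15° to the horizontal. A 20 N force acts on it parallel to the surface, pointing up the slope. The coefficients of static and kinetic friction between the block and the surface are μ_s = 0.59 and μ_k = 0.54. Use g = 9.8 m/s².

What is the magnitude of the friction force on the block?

f ≈ 18 N (up the incline)

Perpendicular to the surface, N = m g cos θ = 15·9.8·cos 15° = 142 N.
The friction needed for equilibrium is m g sin θ − P = 38.05 − 20 = 18.05 N, measured positive up-slope.
Static friction can supply at most μ_s N = 83.77 N.
Since |18.05| ≤ 83.77 N, static friction is sufficient; f equals the required value, not μ_s N.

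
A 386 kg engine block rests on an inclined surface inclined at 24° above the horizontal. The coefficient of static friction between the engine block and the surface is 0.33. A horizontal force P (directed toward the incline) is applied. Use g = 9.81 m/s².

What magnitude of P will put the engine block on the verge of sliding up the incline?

At impending motion up the slope, friction acts down-slope at its limit: f = μ_s N.
Perpendicular to the incline: N = m g cos θ + P sin θ.
Along the incline: P cos θ = m g sin θ + μ_s N = m g sin θ + μ_s (m g cos θ + P sin θ).
Solving, P (cos θ − μ_s sin θ) = m g (sin θ + μ_s cos θ), so P = 386×9.81×(sin 24° + 0.33 cos 24°)/(cos 24° − 0.33 sin 24°) = 3790×0.7082/0.7793 = 3440 N.

P ≈ 3440 N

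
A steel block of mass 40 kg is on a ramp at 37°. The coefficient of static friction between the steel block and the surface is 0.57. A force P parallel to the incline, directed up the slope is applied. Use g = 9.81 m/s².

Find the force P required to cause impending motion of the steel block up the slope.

At impending motion up the slope, friction acts down-slope at its limit: f = μ_s N.
P is parallel to the surface, so N = m g cos θ = 313 N.
Along the incline: P = m g sin θ + μ_s N = 236 + 0.57×313 = 415 N.

P ≈ 415 N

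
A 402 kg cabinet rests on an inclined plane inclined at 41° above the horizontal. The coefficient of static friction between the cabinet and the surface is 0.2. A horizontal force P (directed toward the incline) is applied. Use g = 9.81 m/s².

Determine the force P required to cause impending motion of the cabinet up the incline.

At impending motion up the slope, friction acts down-slope at its limit: f = μ_s N.
Perpendicular to the incline: N = m g cos θ + P sin θ.
Along the incline: P cos θ = m g sin θ + μ_s N = m g sin θ + μ_s (m g cos θ + P sin θ).
Solving, P (cos θ − μ_s sin θ) = m g (sin θ + μ_s cos θ), so P = 402×9.81×(sin 41° + 0.2 cos 41°)/(cos 41° − 0.2 sin 41°) = 3940×0.807/0.6235 = 5100 N.

P ≈ 5100 N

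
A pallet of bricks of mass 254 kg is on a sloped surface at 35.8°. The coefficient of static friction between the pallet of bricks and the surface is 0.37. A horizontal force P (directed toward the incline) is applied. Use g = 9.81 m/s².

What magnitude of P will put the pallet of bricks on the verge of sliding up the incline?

P ≈ 3710 N

At impending motion up the slope, friction acts down-slope at its limit: f = μ_s N.
Perpendicular to the incline: N = m g cos θ + P sin θ.
Along the incline: P cos θ = m g sin θ + μ_s N = m g sin θ + μ_s (m g cos θ + P sin θ).
Solving, P (cos θ − μ_s sin θ) = m g (sin θ + μ_s cos θ), so P = 254×9.81×(sin 35.8° + 0.37 cos 35.8°)/(cos 35.8° − 0.37 sin 35.8°) = 2490×0.8851/0.5946 = 3710 N.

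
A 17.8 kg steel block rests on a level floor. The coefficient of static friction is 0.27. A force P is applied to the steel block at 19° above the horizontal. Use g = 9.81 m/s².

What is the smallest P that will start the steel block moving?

P ≈ 45.6 N

N = m g − P sin α (the pull lifts the steel block).
At impending slip, P cos α = μ_s N = μ_s (m g − P sin α).
Solving: P (cos α + μ_s sin α) = μ_s m g → P = 0.27×175/(cos 19° + 0.27 sin 19°) = 47.1/1.033 = 45.6 N.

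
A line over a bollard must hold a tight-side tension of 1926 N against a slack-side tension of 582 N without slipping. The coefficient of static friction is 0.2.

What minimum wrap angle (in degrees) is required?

T₂/T₁ = e^{μβ} → β = ln(T₂/T₁)/μ.
β = ln(1926/582)/0.2 = 1.197/0.2 = 5.984 rad.
In degrees: β = 5.984 × 180/π = 343°.

β_min ≈ 343°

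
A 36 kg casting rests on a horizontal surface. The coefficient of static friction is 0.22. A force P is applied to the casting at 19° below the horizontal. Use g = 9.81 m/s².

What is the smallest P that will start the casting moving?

N = m g + P sin α (the push presses the casting into the horizontal surface).
At impending slip, P cos α = μ_s N = μ_s (m g + P sin α).
Solving: P (cos α − μ_s sin α) = μ_s m g → P = 0.22×353/(cos 19° − 0.22 sin 19°) = 77.7/0.8739 = 88.9 N.

P ≈ 88.9 N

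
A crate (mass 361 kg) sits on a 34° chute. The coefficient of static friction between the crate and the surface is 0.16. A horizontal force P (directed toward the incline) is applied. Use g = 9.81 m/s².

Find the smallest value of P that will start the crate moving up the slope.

P ≈ 3310 N

At impending motion up the slope, friction acts down-slope at its limit: f = μ_s N.
Perpendicular to the incline: N = m g cos θ + P sin θ.
Along the incline: P cos θ = m g sin θ + μ_s N = m g sin θ + μ_s (m g cos θ + P sin θ).
Solving, P (cos θ − μ_s sin θ) = m g (sin θ + μ_s cos θ), so P = 361×9.81×(sin 34° + 0.16 cos 34°)/(cos 34° − 0.16 sin 34°) = 3540×0.6918/0.7396 = 3310 N.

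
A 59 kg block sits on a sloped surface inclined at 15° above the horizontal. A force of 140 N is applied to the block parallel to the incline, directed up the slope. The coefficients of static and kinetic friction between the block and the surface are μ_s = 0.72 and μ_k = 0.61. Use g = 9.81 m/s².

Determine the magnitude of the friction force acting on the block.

Normal force: N = m g cos θ = 59 × 9.81 × cos 15° = 559.1 N.
For equilibrium along the incline the friction force must supply f = m g sin θ − P = 149.8 − 140 = 9.802 N (positive meaning up-slope).
Static friction can supply at most μ_s N = 402.5 N.
Since |9.802| ≤ 402.5 N, the block remains in static equilibrium and friction takes exactly the required value.

f ≈ 9.8 N (up the incline)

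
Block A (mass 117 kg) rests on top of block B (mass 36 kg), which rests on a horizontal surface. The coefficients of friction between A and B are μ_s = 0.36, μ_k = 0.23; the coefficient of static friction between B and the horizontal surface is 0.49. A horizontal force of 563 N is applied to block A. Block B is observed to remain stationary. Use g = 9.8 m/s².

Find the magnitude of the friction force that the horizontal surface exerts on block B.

Between the blocks, N₁ = m_A g = 1147 N.
So the A–B interface can sustain at most μ_s N₁ = 412.8 N of static friction.
Since P = 563 N > 412.8 N, A slides on B; the A–B friction is kinetic: f₁ = μ_k N₁ = 0.23×1147 = 264 N.
By Newton's third law B feels 264 N forward from A. With B stationary, the floor's static friction on B balances it: f₂ = 264 N (well within μ_s(m_A+m_B)g = 734.7 N).

f ≈ 264 N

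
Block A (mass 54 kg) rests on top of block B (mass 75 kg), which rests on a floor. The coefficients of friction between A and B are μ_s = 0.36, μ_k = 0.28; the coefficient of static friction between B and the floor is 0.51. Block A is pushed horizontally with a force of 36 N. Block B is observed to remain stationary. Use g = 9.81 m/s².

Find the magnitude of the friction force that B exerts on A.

The normal force B exerts on A is simply A's weight, N₁ = 529.7 N.
Maximum static friction on A from B: μ_s N₁ = 0.36×529.7 = 190.7 N.
Since P = 36 N ≤ 190.7 N, A does not slip on B; friction on A equals P = 36 N.
B experiences an equal 36 N forward from A (third law). B is in equilibrium, so the floor supplies f₂ = 36 N of static friction (limit μ_s(m_A+m_B)g = 645.4 N, not exceeded).

f ≈ 36 N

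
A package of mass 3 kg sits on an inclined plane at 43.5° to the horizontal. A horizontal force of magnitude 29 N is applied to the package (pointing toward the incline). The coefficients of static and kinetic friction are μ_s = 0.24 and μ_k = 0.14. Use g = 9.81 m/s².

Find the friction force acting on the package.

f ≈ 0.778 N (down the incline)

The horizontal push has a component P sin θ into the surface, so N = m g cos θ + P sin θ = 21.35 + 19.96 = 41.31 N.
Along the incline, the net driving force (taking up-slope positive) is P cos θ − m g sin θ = 21.04 − 20.26 = 0.7776 N, so equilibrium requires friction f = -0.7776 N (down-slope).
The limit of static friction is μ_s N = 9.914 N.
|f_req| = 0.7776 ≤ 9.914 N → the package is in equilibrium; friction equals the required value.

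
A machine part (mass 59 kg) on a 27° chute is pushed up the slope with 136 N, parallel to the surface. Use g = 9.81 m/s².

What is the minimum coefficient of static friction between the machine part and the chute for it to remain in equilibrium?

μ_s,min ≈ 0.246

N = m g cos θ = 515.7 N.
Friction must make up the shortfall along the incline: f = m g sin θ − P = 262.8 − 136 = 126.8 N.
At the threshold f = μ_s N, so μ_s,min = 126.8/515.7 = 0.246.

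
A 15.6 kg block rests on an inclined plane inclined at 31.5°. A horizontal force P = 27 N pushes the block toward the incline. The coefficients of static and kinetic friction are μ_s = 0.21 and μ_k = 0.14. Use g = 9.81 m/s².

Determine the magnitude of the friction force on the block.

f ≈ 20.2 N (up the incline)

Normal direction: N = m g cos θ + P sin θ = 144.6 N.
Along the incline, the net driving force (taking up-slope positive) is P cos θ − m g sin θ = 23.02 − 79.96 = -56.94 N, so equilibrium requires friction f = 56.94 N (up-slope).
Maximum static friction: μ_s N = 0.21 × 144.6 = 30.36 N.
|f_req| = 56.94 > 30.36 N → the block slides down the incline; f = μ_k N = 0.14 × 144.6 = 20.2 N.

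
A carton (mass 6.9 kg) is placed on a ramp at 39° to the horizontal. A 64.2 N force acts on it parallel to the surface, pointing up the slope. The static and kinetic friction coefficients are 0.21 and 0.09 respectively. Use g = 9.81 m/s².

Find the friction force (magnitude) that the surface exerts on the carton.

The normal reaction is N = m g cos θ = 52.6 N.
Parallel to the incline, ΣF = 0 gives f = m g sin θ − P = 42.6 − 64.2 = -21.6 N (up-slope positive).
Static friction can supply at most μ_s N = 11.05 N.
Since |-21.6| > 11.05 N, static friction cannot hold it; the carton slides up the incline and kinetic friction applies: f = μ_k N = 0.09 × 52.6 = 4.73 N.

f ≈ 4.73 N (down the incline)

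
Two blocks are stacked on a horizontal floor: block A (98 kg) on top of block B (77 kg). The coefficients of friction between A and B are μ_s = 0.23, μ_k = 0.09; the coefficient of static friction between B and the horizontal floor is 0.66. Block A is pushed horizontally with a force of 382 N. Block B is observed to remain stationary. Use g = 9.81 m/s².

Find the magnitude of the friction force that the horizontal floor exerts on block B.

Normal force at the A–B interface: N₁ = m_A g = 961.4 N.
Maximum static friction on A from B: μ_s N₁ = 0.23×961.4 = 221.1 N.
P = 382 N exceeds that limit, so A slips over B and the interface friction becomes kinetic: f₁ = μ_k N₁ = 0.09×961.4 = 86.5 N.
By Newton's third law B feels 86.5 N forward from A. With B stationary, the floor's static friction on B balances it: f₂ = 86.5 N (well within μ_s(m_A+m_B)g = 1133 N).

f ≈ 86.5 N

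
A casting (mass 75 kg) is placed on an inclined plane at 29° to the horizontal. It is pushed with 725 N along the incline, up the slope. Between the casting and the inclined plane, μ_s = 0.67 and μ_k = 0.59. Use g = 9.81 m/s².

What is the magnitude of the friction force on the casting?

f ≈ 368 N (down the incline)

Perpendicular to the surface, N = m g cos θ = 75·9.81·cos 29° = 643.5 N.
For equilibrium along the incline the friction force must supply f = m g sin θ − P = 356.7 − 725 = -368.3 N (positive meaning up-slope).
The static-friction ceiling is μ_s N = 0.67 × 643.5 = 431.1 N.
Since |-368.3| ≤ 431.1 N, static friction is sufficient; f equals the required value, not μ_s N.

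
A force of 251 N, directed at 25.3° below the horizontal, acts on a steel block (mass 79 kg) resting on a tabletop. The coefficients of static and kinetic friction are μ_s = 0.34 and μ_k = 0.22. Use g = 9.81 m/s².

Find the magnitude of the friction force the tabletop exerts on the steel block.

Vertical equilibrium gives N = m g + P sin α = 882.3 N.
For equilibrium, f = P cos α = 251×cos 25.3° = 226.9 N.
The static-friction limit is μ_s N = 300 N.
226.9 ≤ 300 N → static; friction equals the required 227 N.

f ≈ 227 N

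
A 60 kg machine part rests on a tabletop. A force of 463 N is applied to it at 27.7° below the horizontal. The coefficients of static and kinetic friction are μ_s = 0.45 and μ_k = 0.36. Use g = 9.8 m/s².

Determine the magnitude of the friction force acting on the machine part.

f ≈ 289 N

N = m g + P sin α = 588 + 463×sin 27.7° = 803.2 N.
For equilibrium, f = P cos α = 463×cos 27.7° = 409.9 N.
The static-friction limit is μ_s N = 361.4 N.
The required friction exceeds μ_s N, so the machine part moves and f = μ_k N = 289 N.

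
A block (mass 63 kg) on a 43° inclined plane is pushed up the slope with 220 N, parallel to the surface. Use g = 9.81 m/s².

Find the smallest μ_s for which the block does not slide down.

μ_s,min ≈ 0.446

N = m g cos θ = 452 N.
Friction must make up the shortfall along the incline: f = m g sin θ − P = 421.5 − 220 = 201.5 N.
At the threshold f = μ_s N, so μ_s,min = 201.5/452 = 0.446.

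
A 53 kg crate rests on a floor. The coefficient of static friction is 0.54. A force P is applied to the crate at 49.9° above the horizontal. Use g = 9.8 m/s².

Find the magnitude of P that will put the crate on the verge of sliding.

P ≈ 265 N

N = m g − P sin α (the pull lifts the crate).
At impending slip, P cos α = μ_s N = μ_s (m g − P sin α).
Solving: P (cos α + μ_s sin α) = μ_s m g → P = 0.54×519/(cos 49.9° + 0.54 sin 49.9°) = 280/1.057 = 265 N.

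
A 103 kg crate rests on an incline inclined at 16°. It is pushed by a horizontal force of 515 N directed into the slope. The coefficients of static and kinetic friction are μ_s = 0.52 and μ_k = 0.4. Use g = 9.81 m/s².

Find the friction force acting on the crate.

f ≈ 217 N (down the incline)

Resolve perpendicular to the incline: N = m g cos θ + P sin θ = 103×9.81×cos 16° + 515×sin 16° = 1113 N.
Along the incline, the net driving force (taking up-slope positive) is P cos θ − m g sin θ = 495 − 278.5 = 216.5 N, so equilibrium requires friction f = -216.5 N (down-slope).
The limit of static friction is μ_s N = 578.9 N.
|f_req| = 216.5 ≤ 578.9 N → the crate is in equilibrium; friction equals the required value.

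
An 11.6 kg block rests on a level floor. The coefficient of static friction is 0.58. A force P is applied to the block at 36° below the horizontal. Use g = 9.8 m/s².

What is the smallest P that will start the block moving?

N = m g + P sin α (the push presses the block into the level floor).
At impending slip, P cos α = μ_s N = μ_s (m g + P sin α).
Solving: P (cos α − μ_s sin α) = μ_s m g → P = 0.58×114/(cos 36° − 0.58 sin 36°) = 65.9/0.4681 = 141 N.

P ≈ 141 N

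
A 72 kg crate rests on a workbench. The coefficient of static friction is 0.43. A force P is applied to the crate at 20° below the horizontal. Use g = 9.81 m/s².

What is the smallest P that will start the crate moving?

P ≈ 383 N

N = m g + P sin α (the push presses the crate into the workbench).
At impending slip, P cos α = μ_s N = μ_s (m g + P sin α).
Solving: P (cos α − μ_s sin α) = μ_s m g → P = 0.43×706/(cos 20° − 0.43 sin 20°) = 304/0.7926 = 383 N.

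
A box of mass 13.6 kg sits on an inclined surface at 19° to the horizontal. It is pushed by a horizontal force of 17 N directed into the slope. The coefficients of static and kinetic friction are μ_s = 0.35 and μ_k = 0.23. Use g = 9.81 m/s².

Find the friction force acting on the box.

Resolve perpendicular to the incline: N = m g cos θ + P sin θ = 13.6×9.81×cos 19° + 17×sin 19° = 131.7 N.
Parallel to the incline: P cos θ − m g sin θ = 16.07 − 43.44 = -27.36 N; the friction needed to balance this is 27.36 N acting up the slope.
Maximum static friction: μ_s N = 0.35 × 131.7 = 46.09 N.
|f_req| = 27.36 ≤ 46.09 N → the box is in equilibrium; friction equals the required value.

f ≈ 27.4 N (up the incline)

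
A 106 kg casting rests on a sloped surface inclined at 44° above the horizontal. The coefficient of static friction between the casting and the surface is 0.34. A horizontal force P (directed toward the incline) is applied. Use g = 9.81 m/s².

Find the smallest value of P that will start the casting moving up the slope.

At impending motion up the slope, friction acts down-slope at its limit: f = μ_s N.
Perpendicular to the incline: N = m g cos θ + P sin θ.
Along the incline: P cos θ = m g sin θ + μ_s N = m g sin θ + μ_s (m g cos θ + P sin θ).
Solving, P (cos θ − μ_s sin θ) = m g (sin θ + μ_s cos θ), so P = 106×9.81×(sin 44° + 0.34 cos 44°)/(cos 44° − 0.34 sin 44°) = 1040×0.9392/0.4832 = 2020 N.

P ≈ 2020 N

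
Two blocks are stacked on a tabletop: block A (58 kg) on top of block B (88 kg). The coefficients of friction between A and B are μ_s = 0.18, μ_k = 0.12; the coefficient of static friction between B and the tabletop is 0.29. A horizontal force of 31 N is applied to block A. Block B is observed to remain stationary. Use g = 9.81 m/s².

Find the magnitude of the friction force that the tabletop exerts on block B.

f ≈ 31 N

Normal force at the A–B interface: N₁ = m_A g = 569 N.
So the A–B interface can sustain at most μ_s N₁ = 102.4 N of static friction.
P = 31 N is within that limit, so A and B move together (both at rest); the A–B friction is simply f₁ = P = 31 N.
By Newton's third law B feels 31 N forward from A. With B stationary, the floor's static friction on B balances it: f₂ = 31 N (well within μ_s(m_A+m_B)g = 415.4 N).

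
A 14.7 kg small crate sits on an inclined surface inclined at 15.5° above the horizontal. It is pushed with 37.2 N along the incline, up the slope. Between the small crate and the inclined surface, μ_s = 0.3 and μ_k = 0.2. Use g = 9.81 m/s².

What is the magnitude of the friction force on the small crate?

Normal force: N = m g cos θ = 14.7 × 9.81 × cos 15.5° = 139 N.
The friction needed for equilibrium is m g sin θ − P = 38.54 − 37.2 = 1.338 N, measured positive up-slope.
The static-friction ceiling is μ_s N = 0.3 × 139 = 41.69 N.
Since |1.338| ≤ 41.69 N, no slip — friction simply equals what equilibrium demands.

f ≈ 1.34 N (up the incline)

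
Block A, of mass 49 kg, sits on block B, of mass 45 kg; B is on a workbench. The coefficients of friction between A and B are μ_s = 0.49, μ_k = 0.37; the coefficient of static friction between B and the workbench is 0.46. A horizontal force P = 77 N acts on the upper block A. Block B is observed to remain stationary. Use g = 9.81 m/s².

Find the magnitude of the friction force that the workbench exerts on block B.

f ≈ 77 N

Normal force at the A–B interface: N₁ = m_A g = 480.7 N.
Maximum static friction on A from B: μ_s N₁ = 0.49×480.7 = 235.5 N.
Since P = 77 N ≤ 235.5 N, A does not slip on B; friction on A equals P = 77 N.
B experiences an equal 77 N forward from A (third law). B is in equilibrium, so the floor supplies f₂ = 77 N of static friction (limit μ_s(m_A+m_B)g = 424.2 N, not exceeded).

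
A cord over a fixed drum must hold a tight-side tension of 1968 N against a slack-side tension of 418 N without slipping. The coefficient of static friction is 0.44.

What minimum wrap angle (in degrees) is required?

β_min ≈ 202°

T₂/T₁ = e^{μβ} → β = ln(T₂/T₁)/μ.
β = ln(1968/418)/0.44 = 1.549/0.44 = 3.521 rad.
In degrees: β = 3.521 × 180/π = 202°.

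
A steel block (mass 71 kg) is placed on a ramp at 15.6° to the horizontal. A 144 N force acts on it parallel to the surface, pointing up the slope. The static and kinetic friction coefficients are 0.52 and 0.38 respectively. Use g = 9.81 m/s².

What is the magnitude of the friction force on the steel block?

f ≈ 43.3 N (up the incline)

The normal reaction is N = m g cos θ = 670.9 N.
The friction needed for equilibrium is m g sin θ − P = 187.3 − 144 = 43.31 N, measured positive up-slope.
The static-friction ceiling is μ_s N = 0.52 × 670.9 = 348.8 N.
Since |43.31| ≤ 348.8 N, static friction is sufficient; f equals the required value, not μ_s N.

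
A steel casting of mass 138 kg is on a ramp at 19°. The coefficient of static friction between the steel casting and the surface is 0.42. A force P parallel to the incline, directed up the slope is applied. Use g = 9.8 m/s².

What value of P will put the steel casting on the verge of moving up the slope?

P ≈ 977 N

At impending motion up the slope, friction acts down-slope at its limit: f = μ_s N.
P is parallel to the surface, so N = m g cos θ = 1280 N.
Along the incline: P = m g sin θ + μ_s N = 440 + 0.42×1280 = 977 N.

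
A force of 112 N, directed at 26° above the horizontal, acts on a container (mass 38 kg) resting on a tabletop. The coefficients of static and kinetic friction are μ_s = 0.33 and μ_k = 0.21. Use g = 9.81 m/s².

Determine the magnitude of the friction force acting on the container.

N = m g − P sin α = 372.8 − 112×sin 26° = 323.7 N.
The horizontal driving force is P cos α = 100.7 N, so equilibrium needs friction f = 100.7 N.
The static-friction limit is μ_s N = 106.8 N.
Since 100.7 N does not exceed the limit, the container stays at rest and f = 101 N.

f ≈ 101 N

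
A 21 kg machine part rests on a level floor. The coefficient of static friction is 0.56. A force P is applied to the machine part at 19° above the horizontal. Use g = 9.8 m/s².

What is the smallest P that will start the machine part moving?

P ≈ 102 N

N = m g − P sin α (the pull lifts the machine part).
At impending slip, P cos α = μ_s N = μ_s (m g − P sin α).
Solving: P (cos α + μ_s sin α) = μ_s m g → P = 0.56×206/(cos 19° + 0.56 sin 19°) = 115/1.128 = 102 N.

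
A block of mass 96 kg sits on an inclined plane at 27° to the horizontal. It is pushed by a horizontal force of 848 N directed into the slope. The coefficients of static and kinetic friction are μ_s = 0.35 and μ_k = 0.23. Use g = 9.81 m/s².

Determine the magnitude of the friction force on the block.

f ≈ 328 N (down the incline)

Normal direction: N = m g cos θ + P sin θ = 1224 N.
Along the incline, the net driving force (taking up-slope positive) is P cos θ − m g sin θ = 755.6 − 427.6 = 328 N, so equilibrium requires friction f = -328 N (down-slope).
The limit of static friction is μ_s N = 428.4 N.
Since 328 N is within the 428.4 N limit, the block stays put and friction is exactly 328 N.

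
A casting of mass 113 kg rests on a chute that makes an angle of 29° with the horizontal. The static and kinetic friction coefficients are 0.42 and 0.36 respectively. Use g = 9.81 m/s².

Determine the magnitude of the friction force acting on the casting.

The normal reaction is N = m g cos θ = 969.5 N.
Along the slope the weight component is m g sin θ = 537.4 N; friction must supply exactly this, acting up-slope.
Static friction can supply at most μ_s N = 407.2 N.
|537.4| exceeds 407.2 N, so the casting slips down-slope; friction is kinetic, f = μ_k N = 0.36×969.5 = 349 N.

f ≈ 349 N (up the incline)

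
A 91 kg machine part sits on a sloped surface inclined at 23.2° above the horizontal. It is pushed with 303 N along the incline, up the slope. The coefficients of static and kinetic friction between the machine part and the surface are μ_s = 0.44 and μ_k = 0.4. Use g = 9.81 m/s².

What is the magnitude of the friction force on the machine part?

f ≈ 48.7 N (up the incline)

Normal force: N = m g cos θ = 91 × 9.81 × cos 23.2° = 820.5 N.
For equilibrium along the incline the friction force must supply f = m g sin θ − P = 351.7 − 303 = 48.68 N (positive meaning up-slope).
Static friction can supply at most μ_s N = 361 N.
Since |48.68| ≤ 361 N, the machine part remains in static equilibrium and friction takes exactly the required value.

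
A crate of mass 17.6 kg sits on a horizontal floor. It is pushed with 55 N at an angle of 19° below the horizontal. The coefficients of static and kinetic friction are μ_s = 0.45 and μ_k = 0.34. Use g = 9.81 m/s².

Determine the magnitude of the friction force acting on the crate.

f ≈ 52 N

Vertical equilibrium gives N = m g + P sin α = 190.6 N.
The horizontal driving force is P cos α = 52 N, so equilibrium needs friction f = 52 N.
μ_s N = 0.45 × 190.6 = 85.75 N.
52 ≤ 85.75 N → static; friction equals the required 52 N.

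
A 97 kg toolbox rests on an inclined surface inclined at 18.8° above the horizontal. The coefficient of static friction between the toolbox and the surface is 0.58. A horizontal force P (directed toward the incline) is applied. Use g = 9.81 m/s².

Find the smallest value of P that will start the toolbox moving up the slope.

At impending motion up the slope, friction acts down-slope at its limit: f = μ_s N.
Perpendicular to the incline: N = m g cos θ + P sin θ.
Along the incline: P cos θ = m g sin θ + μ_s N = m g sin θ + μ_s (m g cos θ + P sin θ).
Solving, P (cos θ − μ_s sin θ) = m g (sin θ + μ_s cos θ), so P = 97×9.81×(sin 18.8° + 0.58 cos 18.8°)/(cos 18.8° − 0.58 sin 18.8°) = 952×0.8713/0.7597 = 1090 N.

P ≈ 1090 N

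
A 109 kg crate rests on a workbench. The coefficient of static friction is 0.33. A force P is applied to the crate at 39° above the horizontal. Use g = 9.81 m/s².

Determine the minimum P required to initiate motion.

P ≈ 358 N

N = m g − P sin α (the pull lifts the crate).
At impending slip, P cos α = μ_s N = μ_s (m g − P sin α).
Solving: P (cos α + μ_s sin α) = μ_s m g → P = 0.33×1070/(cos 39° + 0.33 sin 39°) = 353/0.9848 = 358 N.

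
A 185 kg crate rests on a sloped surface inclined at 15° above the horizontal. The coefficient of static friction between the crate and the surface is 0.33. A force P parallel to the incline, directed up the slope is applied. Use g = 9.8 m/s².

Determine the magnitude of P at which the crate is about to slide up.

At impending motion up the slope, friction acts down-slope at its limit: f = μ_s N.
P is parallel to the surface, so N = m g cos θ = 1750 N.
Along the incline: P = m g sin θ + μ_s N = 469 + 0.33×1750 = 1050 N.

P ≈ 1050 N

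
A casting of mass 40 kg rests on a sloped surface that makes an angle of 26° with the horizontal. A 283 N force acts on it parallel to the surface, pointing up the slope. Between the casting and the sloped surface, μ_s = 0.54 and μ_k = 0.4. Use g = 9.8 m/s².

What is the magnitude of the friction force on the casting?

f ≈ 111 N (down the incline)

The normal reaction is N = m g cos θ = 352.3 N.
For equilibrium along the incline the friction force must supply f = m g sin θ − P = 171.8 − 283 = -111.2 N (positive meaning up-slope).
Maximum static friction available: μ_s N = 0.54 × 352.3 = 190.3 N.
Since |-111.2| ≤ 190.3 N, static friction is sufficient; f equals the required value, not μ_s N.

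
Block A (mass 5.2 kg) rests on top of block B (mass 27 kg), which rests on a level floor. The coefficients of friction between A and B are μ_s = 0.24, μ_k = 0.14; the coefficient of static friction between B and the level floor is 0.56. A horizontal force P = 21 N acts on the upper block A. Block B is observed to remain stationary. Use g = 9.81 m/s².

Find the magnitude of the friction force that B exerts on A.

f ≈ 7.14 N

The normal force B exerts on A is simply A's weight, N₁ = 51.01 N.
Maximum static friction on A from B: μ_s N₁ = 0.24×51.01 = 12.24 N.
P = 21 N exceeds that limit, so A slips over B and the interface friction becomes kinetic: f₁ = μ_k N₁ = 0.14×51.01 = 7.14 N.
B experiences an equal 7.14 N forward from A (third law). B is in equilibrium, so the floor supplies f₂ = 7.14 N of static friction (limit μ_s(m_A+m_B)g = 176.9 N, not exceeded).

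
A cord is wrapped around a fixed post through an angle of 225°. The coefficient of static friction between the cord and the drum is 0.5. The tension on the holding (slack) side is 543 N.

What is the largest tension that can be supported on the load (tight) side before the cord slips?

At impending slip the capstan equation gives T₂/T₁ = e^{μβ} with β in radians.
β = 225° × π/180 = 3.927 rad.
e^{μβ} = e^{0.5×3.927} = 7.124.
T₂ = T₁ · e^{μβ} = 543 × 7.124 = 3870 N.

T_max ≈ 3870 N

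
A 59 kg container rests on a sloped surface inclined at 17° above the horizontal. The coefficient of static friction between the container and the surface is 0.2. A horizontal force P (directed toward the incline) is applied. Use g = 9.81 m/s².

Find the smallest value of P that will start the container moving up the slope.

At impending motion up the slope, friction acts down-slope at its limit: f = μ_s N.
Perpendicular to the incline: N = m g cos θ + P sin θ.
Along the incline: P cos θ = m g sin θ + μ_s N = m g sin θ + μ_s (m g cos θ + P sin θ).
Solving, P (cos θ − μ_s sin θ) = m g (sin θ + μ_s cos θ), so P = 59×9.81×(sin 17° + 0.2 cos 17°)/(cos 17° − 0.2 sin 17°) = 579×0.4836/0.8978 = 312 N.

P ≈ 312 N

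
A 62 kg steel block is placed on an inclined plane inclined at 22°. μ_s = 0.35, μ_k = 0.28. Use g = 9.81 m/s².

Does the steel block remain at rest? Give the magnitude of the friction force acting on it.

N = m g cos θ = 564 N.
Down-slope weight component: m g sin θ = 228 N.
μ_s N = 197 N.
228 > 197 N, so it slides; kinetic friction f = μ_k N = 0.28×564 = 158 N.

f ≈ 158 N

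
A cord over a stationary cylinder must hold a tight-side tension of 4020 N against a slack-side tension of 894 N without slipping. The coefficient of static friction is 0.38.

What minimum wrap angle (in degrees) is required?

T₂/T₁ = e^{μβ} → β = ln(T₂/T₁)/μ.
β = ln(4020/894)/0.38 = 1.503/0.38 = 3.956 rad.
In degrees: β = 3.956 × 180/π = 227°.

β_min ≈ 227°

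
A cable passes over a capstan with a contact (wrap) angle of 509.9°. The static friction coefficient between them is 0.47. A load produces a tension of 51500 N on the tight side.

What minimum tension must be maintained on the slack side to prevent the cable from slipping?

T_min ≈ 786 N

Capstan equation at impending slip: T_tight/T_slack = e^{μβ}.
β = 509.9° = 8.899 rad; e^{μβ} = e^{0.47×8.899} = 65.54.
T_slack = T_tight / e^{μβ} = 51500 / 65.54 = 786 N.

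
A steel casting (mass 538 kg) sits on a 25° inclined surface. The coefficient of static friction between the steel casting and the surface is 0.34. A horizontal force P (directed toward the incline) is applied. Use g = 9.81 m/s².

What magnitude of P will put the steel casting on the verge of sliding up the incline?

P ≈ 5060 N

At impending motion up the slope, friction acts down-slope at its limit: f = μ_s N.
Perpendicular to the incline: N = m g cos θ + P sin θ.
Along the incline: P cos θ = m g sin θ + μ_s N = m g sin θ + μ_s (m g cos θ + P sin θ).
Solving, P (cos θ − μ_s sin θ) = m g (sin θ + μ_s cos θ), so P = 538×9.81×(sin 25° + 0.34 cos 25°)/(cos 25° − 0.34 sin 25°) = 5280×0.7308/0.7626 = 5060 N.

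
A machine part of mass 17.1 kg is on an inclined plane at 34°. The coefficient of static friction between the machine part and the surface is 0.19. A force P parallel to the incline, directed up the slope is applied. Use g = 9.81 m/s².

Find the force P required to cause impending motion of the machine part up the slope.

At impending motion up the slope, friction acts down-slope at its limit: f = μ_s N.
P is parallel to the surface, so N = m g cos θ = 139 N.
Along the incline: P = m g sin θ + μ_s N = 93.8 + 0.19×139 = 120 N.

P ≈ 120 N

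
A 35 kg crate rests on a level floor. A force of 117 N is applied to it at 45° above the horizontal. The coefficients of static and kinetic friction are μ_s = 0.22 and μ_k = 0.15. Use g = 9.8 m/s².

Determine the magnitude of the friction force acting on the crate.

The vertical component of P reduces the normal force: N = m g − P sin α = 343 − 82.73 = 260.3 N.
Horizontally, friction must balance P cos α = 82.73 N.
The static-friction limit is μ_s N = 57.26 N.
82.73 > 57.26 N → the crate slides; f = μ_k N = 0.15×260.3 = 39 N.

f ≈ 39 N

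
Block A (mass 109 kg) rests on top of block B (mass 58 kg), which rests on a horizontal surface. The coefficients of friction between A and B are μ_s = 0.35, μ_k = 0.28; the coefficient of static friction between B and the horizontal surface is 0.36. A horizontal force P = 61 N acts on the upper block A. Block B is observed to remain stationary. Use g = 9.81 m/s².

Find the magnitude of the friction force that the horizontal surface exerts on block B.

The normal force B exerts on A is simply A's weight, N₁ = 1069 N.
Maximum static friction on A from B: μ_s N₁ = 0.35×1069 = 374.3 N.
Since P = 61 N ≤ 374.3 N, A does not slip on B; friction on A equals P = 61 N.
By Newton's third law B feels 61 N forward from A. With B stationary, the floor's static friction on B balances it: f₂ = 61 N (well within μ_s(m_A+m_B)g = 589.8 N).

f ≈ 61 N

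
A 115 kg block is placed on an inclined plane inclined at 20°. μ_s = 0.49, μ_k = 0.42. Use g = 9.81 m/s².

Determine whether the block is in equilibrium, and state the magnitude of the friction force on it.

f ≈ 386 N

N = m g cos θ = 1060 N.
Down-slope weight component: m g sin θ = 386 N.
μ_s N = 519 N.
386 ≤ 519 N, so it stays put; friction = 386 N.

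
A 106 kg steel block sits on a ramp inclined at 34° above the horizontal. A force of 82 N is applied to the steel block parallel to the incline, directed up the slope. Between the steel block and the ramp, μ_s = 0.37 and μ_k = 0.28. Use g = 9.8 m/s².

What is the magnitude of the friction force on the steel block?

f ≈ 241 N (up the incline)

Perpendicular to the surface, N = m g cos θ = 106·9.8·cos 34° = 861.2 N.
Parallel to the incline, ΣF = 0 gives f = m g sin θ − P = 580.9 − 82 = 498.9 N (up-slope positive).
Static friction can supply at most μ_s N = 318.6 N.
Since |498.9| > 318.6 N, static friction cannot hold it; the steel block slides down the incline and kinetic friction applies: f = μ_k N = 0.28 × 861.2 = 241 N.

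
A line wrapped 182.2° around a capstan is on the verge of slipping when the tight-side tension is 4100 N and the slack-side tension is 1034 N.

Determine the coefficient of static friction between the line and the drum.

T₂/T₁ = e^{μβ} → μ = ln(T₂/T₁)/β.
β = 182.2° = 3.18 rad.
μ = ln(4100/1034)/3.18 = ln(3.965)/3.18 = 0.433.

μ ≈ 0.433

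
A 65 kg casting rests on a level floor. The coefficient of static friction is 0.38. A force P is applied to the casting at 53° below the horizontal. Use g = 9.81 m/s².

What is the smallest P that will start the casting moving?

P ≈ 812 N

N = m g + P sin α (the push presses the casting into the level floor).
At impending slip, P cos α = μ_s N = μ_s (m g + P sin α).
Solving: P (cos α − μ_s sin α) = μ_s m g → P = 0.38×638/(cos 53° − 0.38 sin 53°) = 242/0.2983 = 812 N.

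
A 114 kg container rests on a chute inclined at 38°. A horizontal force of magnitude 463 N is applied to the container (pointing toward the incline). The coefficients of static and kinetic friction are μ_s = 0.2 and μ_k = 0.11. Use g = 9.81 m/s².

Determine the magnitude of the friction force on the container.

Resolve perpendicular to the incline: N = m g cos θ + P sin θ = 114×9.81×cos 38° + 463×sin 38° = 1166 N.
Parallel to the incline: P cos θ − m g sin θ = 364.8 − 688.5 = -323.7 N; the friction needed to balance this is 323.7 N acting up the slope.
Maximum static friction: μ_s N = 0.2 × 1166 = 233.3 N.
The required 323.7 N exceeds the static limit, so the container slides down-slope and f = μ_k N = 0.11×1166 = 128 N.

f ≈ 128 N (up the incline)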